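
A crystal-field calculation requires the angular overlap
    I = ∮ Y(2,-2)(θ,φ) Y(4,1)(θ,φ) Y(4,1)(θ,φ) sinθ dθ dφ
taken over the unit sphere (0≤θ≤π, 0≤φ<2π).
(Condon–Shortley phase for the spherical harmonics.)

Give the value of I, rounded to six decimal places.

0.200662

Rules hold: Σm=0, L=10 even, 2≤4≤6.
N = 5·9·9 = 405
Δ = 2!·2!·6!/11! = 1/13860
Racah Σ t=0..2: t=0:+1/192 t=1:−1/36 t=2:+1/192 = -5/288
⇒ 3j(2 4 4; 0 0 0)² = 20/693, sgn -1
Racah Σ t=2..2: t=2:+1/144 = 1/144
⇒ 3j(2 4 4; -2 1 1)² = 10/231, sgn -1
4πI² = N·(3j₀)²·(3jₘ)² = 3000/5929
I = +1·√(0.505988/4π) = 0.20066192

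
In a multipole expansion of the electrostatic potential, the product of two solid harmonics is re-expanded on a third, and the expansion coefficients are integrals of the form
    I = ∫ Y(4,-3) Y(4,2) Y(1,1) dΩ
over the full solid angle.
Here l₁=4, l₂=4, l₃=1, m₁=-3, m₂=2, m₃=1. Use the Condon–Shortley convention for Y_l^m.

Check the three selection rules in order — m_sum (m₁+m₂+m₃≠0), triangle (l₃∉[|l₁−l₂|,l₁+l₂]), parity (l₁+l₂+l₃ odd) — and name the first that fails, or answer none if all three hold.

parity

azimuthal sum: -3 + 2 + 1 = 0  ✓
0 ≤ 1 ≤ 8 (triangle on l)  ✓
L = 4 + 4 + 1 = 9 (odd)  ✗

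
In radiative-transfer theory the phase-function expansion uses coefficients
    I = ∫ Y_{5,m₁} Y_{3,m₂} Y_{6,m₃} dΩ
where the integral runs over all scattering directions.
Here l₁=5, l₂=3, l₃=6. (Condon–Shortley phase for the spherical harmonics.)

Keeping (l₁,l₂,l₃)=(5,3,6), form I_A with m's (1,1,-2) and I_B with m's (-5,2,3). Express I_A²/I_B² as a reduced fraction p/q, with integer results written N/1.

7/3

Shared (l₁,l₂,l₃)=(5,3,6): N and (l;000)² cancel in I_A²/I_B².
A: Δ = 2!·8!·4!/15! = 1/675675; Racah Σ t=0..2: t=0:+1/27648 t=1:−1/4320 t=2:+1/11520 = -1/9216; ⇒ 3j(5 3 6; 1 1 -2)² = 2/143, sgn -1
B: Δ = 2!·8!·4!/15! = 1/675675; Racah Σ t=2..2: t=2:+1/483840 = 1/483840; ⇒ 3j(5 3 6; -5 2 3)² = 6/1001, sgn -1
I_A²/I_B² = (2/143)/(6/1001) = 7/3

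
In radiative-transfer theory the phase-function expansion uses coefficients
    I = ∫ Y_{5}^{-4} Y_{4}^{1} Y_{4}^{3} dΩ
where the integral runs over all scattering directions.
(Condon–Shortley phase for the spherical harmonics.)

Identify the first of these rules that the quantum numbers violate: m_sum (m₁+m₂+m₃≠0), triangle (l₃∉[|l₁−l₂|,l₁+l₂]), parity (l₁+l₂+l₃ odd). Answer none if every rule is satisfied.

azimuthal sum: -4 + 1 + 3 = 0  ✓
1 ≤ 4 ≤ 9 (triangle on l)  ✓
L = 5 + 4 + 4 = 13 (odd)  ✗

parity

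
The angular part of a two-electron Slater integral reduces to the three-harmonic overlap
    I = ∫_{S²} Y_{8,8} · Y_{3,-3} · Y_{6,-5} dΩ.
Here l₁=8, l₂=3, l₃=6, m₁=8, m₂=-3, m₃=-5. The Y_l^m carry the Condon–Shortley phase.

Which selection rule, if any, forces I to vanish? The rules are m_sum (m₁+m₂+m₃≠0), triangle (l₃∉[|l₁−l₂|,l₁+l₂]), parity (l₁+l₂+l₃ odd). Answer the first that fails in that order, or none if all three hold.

Σmᵢ = 0  ✓
l₃∈[|l₁−l₂|,l₁+l₂]=[5,11], have l₃=6  ✓
Σlᵢ = 17 ⇒ odd  ✗

parity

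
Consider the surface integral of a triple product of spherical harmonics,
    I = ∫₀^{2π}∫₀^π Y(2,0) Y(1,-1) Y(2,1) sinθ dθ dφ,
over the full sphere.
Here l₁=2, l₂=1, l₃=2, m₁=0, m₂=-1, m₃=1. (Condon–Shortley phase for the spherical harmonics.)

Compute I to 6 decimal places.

l₁+l₂+l₃=5 is odd: 3j(l;000)=0 ⇒ I=0

0.000000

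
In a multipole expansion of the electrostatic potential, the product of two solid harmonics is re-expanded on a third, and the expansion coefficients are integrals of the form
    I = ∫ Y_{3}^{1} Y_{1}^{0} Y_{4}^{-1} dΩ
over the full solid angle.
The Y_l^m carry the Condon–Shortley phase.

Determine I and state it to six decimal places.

-0.238414

Checks pass: Σm=0; 8 even; l₃=4∈[2,4].
(2·3+1)(2·1+1)(2·4+1) = 189
Δ: 0! 6! 2! / 9! → 1/252
sum: t=0:+1/36 = 1/36
3j²(3 1 4; 0 0 0) = Δ·Π!·Σ² = 4/63  (sign +1)
sum: t=0:+1/48 = 1/48
3j²(3 1 4; 1 0 -1) = Δ·Π!·Σ² = 5/84  (sign -1)
combine: 4πI² = 189·4/63·5/84 = 5/7
take √, sign -1: I = -0.23841361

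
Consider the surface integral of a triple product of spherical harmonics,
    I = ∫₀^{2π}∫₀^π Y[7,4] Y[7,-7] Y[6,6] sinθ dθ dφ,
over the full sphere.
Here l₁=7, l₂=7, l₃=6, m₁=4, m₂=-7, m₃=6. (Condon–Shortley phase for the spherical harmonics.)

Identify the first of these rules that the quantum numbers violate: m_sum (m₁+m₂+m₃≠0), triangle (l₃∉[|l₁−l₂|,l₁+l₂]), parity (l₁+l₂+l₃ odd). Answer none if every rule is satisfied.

azimuthal sum: 4 − 7 + 6 = 3  ✗
0 ≤ 6 ≤ 14 (triangle on l)
L = 7 + 7 + 6 = 20 (even)

m_sum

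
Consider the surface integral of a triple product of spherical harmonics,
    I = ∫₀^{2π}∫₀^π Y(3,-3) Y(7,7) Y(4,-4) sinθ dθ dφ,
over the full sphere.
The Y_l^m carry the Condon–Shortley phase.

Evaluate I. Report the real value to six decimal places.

Rules hold: Σm=0, L=14 even, 4≤4≤10.
N = 7·15·9 = 945
Δ = 6!·0!·8!/15! = 1/45045
Racah Σ t=3..3: t=3:−1/20736 = -1/20736
⇒ 3j(3 7 4; 0 0 0)² = 35/1287, sgn -1
Racah Σ t=6..6: t=6:+1/29030400 = 1/29030400
⇒ 3j(3 7 4; -3 7 -4)² = 1/15, sgn +1
4πI² = N·(3j₀)²·(3jₘ)² = 245/143
I = -1·√(1.71329/4π) = -0.36924115

-0.369241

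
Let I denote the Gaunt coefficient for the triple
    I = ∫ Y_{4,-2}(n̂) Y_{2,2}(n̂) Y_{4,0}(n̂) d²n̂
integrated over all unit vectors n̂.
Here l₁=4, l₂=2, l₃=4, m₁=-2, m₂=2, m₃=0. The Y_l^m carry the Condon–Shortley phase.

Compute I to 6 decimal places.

-0.190365

Checks pass: Σm=0; 10 even; l₃=4∈[2,6].
(2·4+1)(2·2+1)(2·4+1) = 405
Δ: 2! 6! 2! / 11! → 1/13860
sum: t=0:+1/192 t=1:−1/36 t=2:+1/192 = -5/288
3j²(4 2 4; 0 0 0) = Δ·Π!·Σ² = 20/693  (sign -1)
sum: t=2:+1/192 = 1/192
3j²(4 2 4; -2 2 0) = Δ·Π!·Σ² = 3/77  (sign +1)
combine: 4πI² = 405·20/693·3/77 = 2700/5929
take √, sign -1: I = -0.19036462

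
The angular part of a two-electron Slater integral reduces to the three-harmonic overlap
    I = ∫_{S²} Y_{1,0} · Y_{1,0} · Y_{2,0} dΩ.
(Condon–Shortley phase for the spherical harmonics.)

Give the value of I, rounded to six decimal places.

0.252313

m-sum 0 ✓  L=4 even ✓  0≤2≤2 ✓
Π(2lᵢ+1) = 3×3×5 = 45
triangle coeff Δ(1,1,2) = 1/30
Σ_t [0,0]: t=0:+1/1 = 1/1
(3j)²=2/15 [(1 1 2; 0 0 0)], sign=+1
(m-triple is (0,0,0) — same symbol as above.)
⇒ 4πI² = 4/5
I = (+1)√(4/5/(4π)) = 0.25231325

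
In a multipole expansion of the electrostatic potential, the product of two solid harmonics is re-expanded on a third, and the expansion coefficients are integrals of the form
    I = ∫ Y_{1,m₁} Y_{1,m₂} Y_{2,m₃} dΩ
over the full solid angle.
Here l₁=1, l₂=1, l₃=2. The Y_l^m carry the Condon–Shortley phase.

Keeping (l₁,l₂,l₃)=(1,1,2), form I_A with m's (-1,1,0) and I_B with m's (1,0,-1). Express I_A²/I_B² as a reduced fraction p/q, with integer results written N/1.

l's match ⇒ only the (l;m) 3-j factors differ between A and B.
A: triangle coeff Δ(1,1,2) = 1/30; Σ_t [0,0]: t=0:+1/4 = 1/4; (3j)²=1/30 [(1 1 2; -1 1 0)], sign=+1
B: triangle coeff Δ(1,1,2) = 1/30; Σ_t [0,0]: t=0:+1/2 = 1/2; (3j)²=1/10 [(1 1 2; 1 0 -1)], sign=-1
I_A²/I_B² = (1/30)/(1/10) = 1/3

1/3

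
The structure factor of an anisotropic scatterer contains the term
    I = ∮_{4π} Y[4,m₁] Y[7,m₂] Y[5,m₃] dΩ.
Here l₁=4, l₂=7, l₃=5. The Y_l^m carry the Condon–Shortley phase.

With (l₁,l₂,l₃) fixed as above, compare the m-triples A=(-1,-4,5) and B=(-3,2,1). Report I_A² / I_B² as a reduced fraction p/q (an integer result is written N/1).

l's match ⇒ only the (l;m) 3-j factors differ between A and B.
A: triangle coeff Δ(4,7,5) = 1/6126120; Σ_t [3,3]: t=3:−1/2903040 = -1/2903040; (3j)²=75/6188 [(4 7 5; -1 -4 5)], sign=-1
B: triangle coeff Δ(4,7,5) = 1/6126120; Σ_t [5,6]: t=5:−1/138240 t=6:+1/518400 = -11/2073600; (3j)²=77/4420 [(4 7 5; -3 2 1)], sign=-1
I_A²/I_B² = (75/6188)/(77/4420) = 375/539

375/539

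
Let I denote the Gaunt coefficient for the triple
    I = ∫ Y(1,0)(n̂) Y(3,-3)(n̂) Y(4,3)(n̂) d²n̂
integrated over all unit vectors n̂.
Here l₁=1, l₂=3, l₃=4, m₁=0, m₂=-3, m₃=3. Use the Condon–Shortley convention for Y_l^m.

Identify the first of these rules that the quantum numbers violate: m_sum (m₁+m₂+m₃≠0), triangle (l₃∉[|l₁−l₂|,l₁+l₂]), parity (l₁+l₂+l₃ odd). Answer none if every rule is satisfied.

azimuthal sum: 0 − 3 + 3 = 0  ✓
2 ≤ 4 ≤ 4 (triangle on l)  ✓
L = 1 + 3 + 4 = 8 (even)  ✓

none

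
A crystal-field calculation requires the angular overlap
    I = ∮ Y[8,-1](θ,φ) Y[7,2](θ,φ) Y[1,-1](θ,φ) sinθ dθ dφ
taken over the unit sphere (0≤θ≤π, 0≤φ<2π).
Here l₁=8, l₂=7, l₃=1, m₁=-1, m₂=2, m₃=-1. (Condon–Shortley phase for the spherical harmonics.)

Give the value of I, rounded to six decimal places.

Checks pass: Σm=0; 16 even; l₃=1∈[1,15].
(2·8+1)(2·7+1)(2·1+1) = 765
Δ: 14! 2! 0! / 17! → 1/2040
sum: t=7:−1/25401600 = -1/25401600
3j²(8 7 1; 0 0 0) = Δ·Π!·Σ² = 8/255  (sign +1)
sum: t=9:−1/87091200 = -1/87091200
3j²(8 7 1; -1 2 -1) = Δ·Π!·Σ² = 7/680  (sign -1)
combine: 4πI² = 765·8/255·7/680 = 21/85
take √, sign -1: I = -0.14021525

-0.140215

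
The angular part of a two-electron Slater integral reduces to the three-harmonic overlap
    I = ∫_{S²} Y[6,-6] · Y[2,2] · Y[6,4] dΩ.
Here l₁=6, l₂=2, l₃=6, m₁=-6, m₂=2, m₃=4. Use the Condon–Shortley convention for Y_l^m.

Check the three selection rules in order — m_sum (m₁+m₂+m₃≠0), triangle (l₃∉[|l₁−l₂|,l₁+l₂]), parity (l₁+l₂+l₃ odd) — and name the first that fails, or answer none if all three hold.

none

Σmᵢ = 0  ✓
l₃∈[|l₁−l₂|,l₁+l₂]=[4,8], have l₃=6  ✓
Σlᵢ = 14 ⇒ even  ✓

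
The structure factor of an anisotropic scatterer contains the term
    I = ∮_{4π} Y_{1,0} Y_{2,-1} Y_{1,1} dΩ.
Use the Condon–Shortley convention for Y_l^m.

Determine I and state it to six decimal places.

m-sum 0 ✓  L=4 even ✓  1≤1≤3 ✓
Π(2lᵢ+1) = 3×5×3 = 45
triangle coeff Δ(1,2,1) = 1/30
Σ_t [1,1]: t=1:−1/1 = -1/1
(3j)²=2/15 [(1 2 1; 0 0 0)], sign=+1
Σ_t [1,1]: t=1:−1/2 = -1/2
(3j)²=1/10 [(1 2 1; 0 -1 1)], sign=-1
⇒ 4πI² = 3/5
I = (-1)√(3/5/(4π)) = -0.21850969

-0.218510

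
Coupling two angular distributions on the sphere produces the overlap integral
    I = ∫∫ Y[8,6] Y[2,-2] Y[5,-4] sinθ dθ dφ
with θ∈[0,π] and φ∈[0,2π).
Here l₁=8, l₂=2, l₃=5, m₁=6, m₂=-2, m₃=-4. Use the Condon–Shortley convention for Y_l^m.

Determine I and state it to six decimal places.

|8−2|≤5≤8+2 violated ⇒ I = 0

0.000000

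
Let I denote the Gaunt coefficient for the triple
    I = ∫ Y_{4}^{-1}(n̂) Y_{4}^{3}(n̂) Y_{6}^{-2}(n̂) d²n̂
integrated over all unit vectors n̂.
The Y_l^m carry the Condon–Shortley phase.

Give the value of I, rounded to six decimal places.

-0.165283

Checks pass: Σm=0; 14 even; l₃=6∈[0,8].
(2·4+1)(2·4+1)(2·6+1) = 1053
Δ: 2! 6! 6! / 15! → 1/1261260
sum: t=0:+1/4608 t=1:−1/1296 t=2:+1/4608 = -7/20736
3j²(4 4 6; 0 0 0) = Δ·Π!·Σ² = 20/1287  (sign -1)
sum: t=1:−1/34560 t=2:+1/8640 = 1/11520
3j²(4 4 6; -1 3 -2) = Δ·Π!·Σ² = 3/143  (sign +1)
combine: 4πI² = 1053·20/1287·3/143 = 540/1573
take √, sign -1: I = -0.16528277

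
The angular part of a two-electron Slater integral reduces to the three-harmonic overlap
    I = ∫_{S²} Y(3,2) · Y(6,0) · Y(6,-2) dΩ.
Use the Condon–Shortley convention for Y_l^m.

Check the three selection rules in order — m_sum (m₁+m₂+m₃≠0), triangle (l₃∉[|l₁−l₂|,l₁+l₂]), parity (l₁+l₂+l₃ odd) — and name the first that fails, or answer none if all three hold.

Σmᵢ = 0  ✓
l₃∈[|l₁−l₂|,l₁+l₂]=[3,9], have l₃=6  ✓
Σlᵢ = 15 ⇒ odd  ✗

parity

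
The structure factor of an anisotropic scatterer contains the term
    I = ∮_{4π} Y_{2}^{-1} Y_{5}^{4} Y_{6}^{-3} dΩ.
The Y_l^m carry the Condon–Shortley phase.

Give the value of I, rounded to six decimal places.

0.000000

Σlᵢ=13 odd — θ-integrand is odd under cosθ→−cosθ; I=0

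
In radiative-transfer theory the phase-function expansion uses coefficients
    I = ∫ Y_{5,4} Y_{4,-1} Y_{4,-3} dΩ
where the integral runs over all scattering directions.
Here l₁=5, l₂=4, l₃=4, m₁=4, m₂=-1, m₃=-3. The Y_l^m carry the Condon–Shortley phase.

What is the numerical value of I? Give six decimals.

l₁+l₂+l₃=13 is odd: 3j(l;000)=0 ⇒ I=0

0.000000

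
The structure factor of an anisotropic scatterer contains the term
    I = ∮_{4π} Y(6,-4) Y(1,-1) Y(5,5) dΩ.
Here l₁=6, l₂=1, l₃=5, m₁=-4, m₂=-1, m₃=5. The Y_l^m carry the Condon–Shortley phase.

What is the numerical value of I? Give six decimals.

0.040859

m-sum 0 ✓  L=12 even ✓  5≤5≤7 ✓
Π(2lᵢ+1) = 13×3×11 = 429
triangle coeff Δ(6,1,5) = 1/858
Σ_t [1,1]: t=1:−1/14400 = -1/14400
(3j)²=6/143 [(6 1 5; 0 0 0)], sign=+1
Σ_t [0,0]: t=0:+1/7257600 = 1/7257600
(3j)²=1/858 [(6 1 5; -4 -1 5)], sign=+1
⇒ 4πI² = 3/143
I = (+1)√(3/143/(4π)) = 0.04085899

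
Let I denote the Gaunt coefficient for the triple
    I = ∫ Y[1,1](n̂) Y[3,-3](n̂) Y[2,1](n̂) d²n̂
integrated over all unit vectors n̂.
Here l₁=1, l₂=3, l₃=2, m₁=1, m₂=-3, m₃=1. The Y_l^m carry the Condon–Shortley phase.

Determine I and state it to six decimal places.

0.000000

m-sum = 1 − 3 + 1 = -1 ≠ 0 ⇒ I = 0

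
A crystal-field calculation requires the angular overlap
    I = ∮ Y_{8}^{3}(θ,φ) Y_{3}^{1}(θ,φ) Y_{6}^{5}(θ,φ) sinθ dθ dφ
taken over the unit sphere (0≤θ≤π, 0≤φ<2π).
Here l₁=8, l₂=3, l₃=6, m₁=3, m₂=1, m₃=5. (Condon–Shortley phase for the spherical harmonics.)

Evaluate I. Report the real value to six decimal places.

3 + 1 + 5 = 9 ≠ 0: azimuthal integral kills it; I = 0

0.000000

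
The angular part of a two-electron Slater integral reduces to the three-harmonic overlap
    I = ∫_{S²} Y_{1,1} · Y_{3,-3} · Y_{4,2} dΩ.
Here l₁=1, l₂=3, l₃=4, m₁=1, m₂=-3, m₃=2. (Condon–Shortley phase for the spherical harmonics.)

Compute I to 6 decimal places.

Checks pass: Σm=0; 8 even; l₃=4∈[2,4].
(2·1+1)(2·3+1)(2·4+1) = 189
Δ: 0! 2! 6! / 9! → 1/252
sum: t=0:+1/36 = 1/36
3j²(1 3 4; 0 0 0) = Δ·Π!·Σ² = 4/63  (sign +1)
sum: t=0:+1/1440 = 1/1440
3j²(1 3 4; 1 -3 2) = Δ·Π!·Σ² = 1/252  (sign +1)
combine: 4πI² = 189·4/63·1/252 = 1/21
take √, sign +1: I = 0.06155813

0.061558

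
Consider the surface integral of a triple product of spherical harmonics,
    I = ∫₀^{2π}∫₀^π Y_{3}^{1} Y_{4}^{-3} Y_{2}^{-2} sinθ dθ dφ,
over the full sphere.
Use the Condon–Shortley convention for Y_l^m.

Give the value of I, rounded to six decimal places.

0.000000

Σmᵢ = -4 ≠ 0, so the φ-integral vanishes; I = 0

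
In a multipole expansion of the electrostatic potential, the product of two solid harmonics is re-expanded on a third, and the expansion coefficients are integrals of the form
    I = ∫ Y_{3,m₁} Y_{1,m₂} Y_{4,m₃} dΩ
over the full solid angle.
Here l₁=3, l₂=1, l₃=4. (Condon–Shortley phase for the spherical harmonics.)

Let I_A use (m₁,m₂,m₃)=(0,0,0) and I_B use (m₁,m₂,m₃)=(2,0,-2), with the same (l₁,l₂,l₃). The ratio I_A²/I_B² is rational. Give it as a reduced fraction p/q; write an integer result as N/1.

Shared (l₁,l₂,l₃)=(3,1,4): N and (l;000)² cancel in I_A²/I_B².
A: Δ = 0!·6!·2!/9! = 1/252; Racah Σ t=0..0: t=0:+1/36 = 1/36; ⇒ 3j(3 1 4; 0 0 0)² = 4/63, sgn +1
B: Δ = 0!·6!·2!/9! = 1/252; Racah Σ t=0..0: t=0:+1/120 = 1/120; ⇒ 3j(3 1 4; 2 0 -2)² = 1/21, sgn +1
I_A²/I_B² = (4/63)/(1/21) = 4/3

4/3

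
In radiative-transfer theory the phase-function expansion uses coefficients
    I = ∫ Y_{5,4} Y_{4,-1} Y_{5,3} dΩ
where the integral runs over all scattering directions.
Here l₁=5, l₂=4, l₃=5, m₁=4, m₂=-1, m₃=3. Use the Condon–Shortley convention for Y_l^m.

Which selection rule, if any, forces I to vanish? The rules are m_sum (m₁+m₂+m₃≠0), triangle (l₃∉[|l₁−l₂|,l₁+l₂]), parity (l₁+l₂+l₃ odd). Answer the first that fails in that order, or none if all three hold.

azimuthal sum: 4 − 1 + 3 = 6  ✗
1 ≤ 5 ≤ 9 (triangle on l)
L = 5 + 4 + 5 = 14 (even)

m_sum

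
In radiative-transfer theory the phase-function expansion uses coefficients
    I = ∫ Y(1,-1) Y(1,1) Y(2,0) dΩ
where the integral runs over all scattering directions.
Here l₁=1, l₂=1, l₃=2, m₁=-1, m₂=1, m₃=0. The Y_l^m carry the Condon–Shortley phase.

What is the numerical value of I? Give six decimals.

m-sum 0 ✓  L=4 even ✓  0≤2≤2 ✓
Π(2lᵢ+1) = 3×3×5 = 45
triangle coeff Δ(1,1,2) = 1/30
Σ_t [0,0]: t=0:+1/1 = 1/1
(3j)²=2/15 [(1 1 2; 0 0 0)], sign=+1
Σ_t [0,0]: t=0:+1/4 = 1/4
(3j)²=1/30 [(1 1 2; -1 1 0)], sign=+1
⇒ 4πI² = 1/5
I = (+1)√(1/5/(4π)) = 0.12615663

0.126157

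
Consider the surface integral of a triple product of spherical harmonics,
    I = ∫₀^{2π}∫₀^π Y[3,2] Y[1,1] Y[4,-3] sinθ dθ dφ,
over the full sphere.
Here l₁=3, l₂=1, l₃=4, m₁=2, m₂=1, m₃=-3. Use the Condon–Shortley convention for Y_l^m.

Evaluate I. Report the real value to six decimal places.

Rules hold: Σm=0, L=8 even, 2≤4≤4.
N = 7·3·9 = 189
Δ = 0!·6!·2!/9! = 1/252
Racah Σ t=0..0: t=0:+1/36 = 1/36
⇒ 3j(3 1 4; 0 0 0)² = 4/63, sgn +1
Racah Σ t=0..0: t=0:+1/240 = 1/240
⇒ 3j(3 1 4; 2 1 -3)² = 1/12, sgn -1
4πI² = N·(3j₀)²·(3jₘ)² = 1/1
I = -1·√(1/4π) = -0.28209479

-0.282095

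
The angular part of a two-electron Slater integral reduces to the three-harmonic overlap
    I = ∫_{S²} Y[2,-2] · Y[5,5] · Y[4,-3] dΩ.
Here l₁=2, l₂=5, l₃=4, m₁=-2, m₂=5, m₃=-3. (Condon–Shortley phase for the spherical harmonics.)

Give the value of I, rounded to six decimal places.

l₁+l₂+l₃=11 is odd: 3j(l;000)=0 ⇒ I=0

0.000000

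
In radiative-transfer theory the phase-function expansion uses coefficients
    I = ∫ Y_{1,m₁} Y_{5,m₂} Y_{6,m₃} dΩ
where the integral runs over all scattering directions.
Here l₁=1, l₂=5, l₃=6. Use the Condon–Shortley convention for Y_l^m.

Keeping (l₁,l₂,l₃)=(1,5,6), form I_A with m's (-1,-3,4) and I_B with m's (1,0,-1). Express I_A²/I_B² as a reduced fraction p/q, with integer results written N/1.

l's match ⇒ only the (l;m) 3-j factors differ between A and B.
A: triangle coeff Δ(1,5,6) = 1/858; Σ_t [0,0]: t=0:+1/161280 = 1/161280; (3j)²=15/286 [(1 5 6; -1 -3 4)], sign=+1
B: triangle coeff Δ(1,5,6) = 1/858; Σ_t [0,0]: t=0:+1/28800 = 1/28800; (3j)²=7/286 [(1 5 6; 1 0 -1)], sign=-1
I_A²/I_B² = (15/286)/(7/286) = 15/7

15/7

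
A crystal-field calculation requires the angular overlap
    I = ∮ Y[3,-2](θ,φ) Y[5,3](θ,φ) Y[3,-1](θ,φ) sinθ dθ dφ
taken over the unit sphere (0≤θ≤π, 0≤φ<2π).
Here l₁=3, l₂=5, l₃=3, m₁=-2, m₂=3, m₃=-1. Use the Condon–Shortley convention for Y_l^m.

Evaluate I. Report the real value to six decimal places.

L=11 odd ⇒ parity kills the (l;000) factor ⇒ I = 0

0.000000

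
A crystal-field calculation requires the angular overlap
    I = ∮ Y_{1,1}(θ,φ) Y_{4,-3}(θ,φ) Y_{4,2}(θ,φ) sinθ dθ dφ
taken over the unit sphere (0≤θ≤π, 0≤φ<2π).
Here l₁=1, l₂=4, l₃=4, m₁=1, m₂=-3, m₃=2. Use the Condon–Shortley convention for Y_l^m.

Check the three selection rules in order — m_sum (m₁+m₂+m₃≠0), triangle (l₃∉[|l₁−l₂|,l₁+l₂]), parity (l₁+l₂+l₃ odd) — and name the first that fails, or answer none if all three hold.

Σmᵢ = 0  ✓
l₃∈[|l₁−l₂|,l₁+l₂]=[3,5], have l₃=4  ✓
Σlᵢ = 9 ⇒ odd  ✗

parity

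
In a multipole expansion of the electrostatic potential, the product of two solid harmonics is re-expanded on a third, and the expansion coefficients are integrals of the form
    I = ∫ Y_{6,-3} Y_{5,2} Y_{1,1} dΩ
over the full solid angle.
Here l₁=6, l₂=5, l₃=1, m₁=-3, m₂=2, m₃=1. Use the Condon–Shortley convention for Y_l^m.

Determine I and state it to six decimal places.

m-sum 0 ✓  L=12 even ✓  1≤1≤11 ✓
Π(2lᵢ+1) = 13×11×3 = 429
triangle coeff Δ(6,5,1) = 1/858
Σ_t [5,5]: t=5:−1/14400 = -1/14400
(3j)²=6/143 [(6 5 1; 0 0 0)], sign=+1
Σ_t [7,7]: t=7:−1/60480 = -1/60480
(3j)²=6/143 [(6 5 1; -3 2 1)], sign=-1
⇒ 4πI² = 108/143
I = (-1)√(108/143/(4π)) = -0.24515397

-0.245154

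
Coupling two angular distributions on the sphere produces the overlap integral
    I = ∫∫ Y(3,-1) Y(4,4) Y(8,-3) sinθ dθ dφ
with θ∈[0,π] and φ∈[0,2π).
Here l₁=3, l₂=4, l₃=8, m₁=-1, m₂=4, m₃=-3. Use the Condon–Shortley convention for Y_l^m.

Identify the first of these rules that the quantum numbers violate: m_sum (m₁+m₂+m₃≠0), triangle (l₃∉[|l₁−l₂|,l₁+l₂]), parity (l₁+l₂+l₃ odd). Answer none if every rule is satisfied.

triangle

Σmᵢ = 0  ✓
l₃∈[|l₁−l₂|,l₁+l₂]=[1,7], have l₃=8  ✗
Σlᵢ = 15 ⇒ odd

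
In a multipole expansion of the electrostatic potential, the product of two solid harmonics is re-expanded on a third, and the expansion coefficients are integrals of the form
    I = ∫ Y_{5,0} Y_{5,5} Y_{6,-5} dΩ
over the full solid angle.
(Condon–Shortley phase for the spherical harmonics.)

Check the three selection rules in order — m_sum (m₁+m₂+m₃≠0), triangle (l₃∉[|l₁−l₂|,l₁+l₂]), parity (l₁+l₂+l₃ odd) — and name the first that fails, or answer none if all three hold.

none

Σmᵢ = 0  ✓
l₃∈[|l₁−l₂|,l₁+l₂]=[0,10], have l₃=6  ✓
Σlᵢ = 16 ⇒ even  ✓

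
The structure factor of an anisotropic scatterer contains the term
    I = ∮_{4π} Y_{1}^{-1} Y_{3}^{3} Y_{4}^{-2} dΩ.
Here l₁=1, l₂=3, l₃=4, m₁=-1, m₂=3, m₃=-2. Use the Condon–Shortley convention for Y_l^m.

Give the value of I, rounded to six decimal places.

0.061558

Rules hold: Σm=0, L=8 even, 2≤4≤4.
N = 3·7·9 = 189
Δ = 0!·2!·6!/9! = 1/252
Racah Σ t=0..0: t=0:+1/36 = 1/36
⇒ 3j(1 3 4; 0 0 0)² = 4/63, sgn +1
Racah Σ t=0..0: t=0:+1/1440 = 1/1440
⇒ 3j(1 3 4; -1 3 -2)² = 1/252, sgn +1
4πI² = N·(3j₀)²·(3jₘ)² = 1/21
I = +1·√(0.047619/4π) = 0.06155813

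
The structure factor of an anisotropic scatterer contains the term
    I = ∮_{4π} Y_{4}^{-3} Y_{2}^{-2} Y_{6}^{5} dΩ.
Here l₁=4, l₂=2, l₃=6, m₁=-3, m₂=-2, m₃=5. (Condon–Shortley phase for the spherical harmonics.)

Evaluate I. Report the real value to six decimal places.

-0.288917

Checks pass: Σm=0; 12 even; l₃=6∈[2,6].
(2·4+1)(2·2+1)(2·6+1) = 585
Δ: 0! 8! 4! / 13! → 1/6435
sum: t=0:+1/2304 = 1/2304
3j²(4 2 6; 0 0 0) = Δ·Π!·Σ² = 5/143  (sign +1)
sum: t=0:+1/120960 = 1/120960
3j²(4 2 6; -3 -2 5) = Δ·Π!·Σ² = 2/39  (sign -1)
combine: 4πI² = 585·5/143·2/39 = 150/143
take √, sign -1: I = -0.28891672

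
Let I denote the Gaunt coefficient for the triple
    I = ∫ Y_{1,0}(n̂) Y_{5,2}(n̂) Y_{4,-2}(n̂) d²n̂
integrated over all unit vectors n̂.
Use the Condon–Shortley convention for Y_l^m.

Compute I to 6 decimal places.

Checks pass: Σm=0; 10 even; l₃=4∈[4,6].
(2·1+1)(2·5+1)(2·4+1) = 297
Δ: 2! 0! 8! / 11! → 1/495
sum: t=1:−1/576 = -1/576
3j²(1 5 4; 0 0 0) = Δ·Π!·Σ² = 5/99  (sign -1)
sum: t=1:−1/1440 = -1/1440
3j²(1 5 4; 0 2 -2) = Δ·Π!·Σ² = 7/165  (sign -1)
combine: 4πI² = 297·5/99·7/165 = 7/11
take √, sign +1: I = 0.22503380

0.225034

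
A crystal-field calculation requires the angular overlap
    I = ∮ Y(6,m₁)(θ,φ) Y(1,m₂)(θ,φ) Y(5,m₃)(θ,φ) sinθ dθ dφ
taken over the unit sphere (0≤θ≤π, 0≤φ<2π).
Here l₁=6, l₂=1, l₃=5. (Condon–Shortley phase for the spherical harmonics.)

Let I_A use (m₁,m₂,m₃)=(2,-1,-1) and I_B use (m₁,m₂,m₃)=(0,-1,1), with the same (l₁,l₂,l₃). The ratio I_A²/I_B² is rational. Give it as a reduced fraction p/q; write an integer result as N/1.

l's match ⇒ only the (l;m) 3-j factors differ between A and B.
A: triangle coeff Δ(6,1,5) = 1/858; Σ_t [0,0]: t=0:+1/34560 = 1/34560; (3j)²=14/429 [(6 1 5; 2 -1 -1)], sign=+1
B: triangle coeff Δ(6,1,5) = 1/858; Σ_t [0,0]: t=0:+1/34560 = 1/34560; (3j)²=5/286 [(6 1 5; 0 -1 1)], sign=+1
I_A²/I_B² = (14/429)/(5/286) = 28/15

28/15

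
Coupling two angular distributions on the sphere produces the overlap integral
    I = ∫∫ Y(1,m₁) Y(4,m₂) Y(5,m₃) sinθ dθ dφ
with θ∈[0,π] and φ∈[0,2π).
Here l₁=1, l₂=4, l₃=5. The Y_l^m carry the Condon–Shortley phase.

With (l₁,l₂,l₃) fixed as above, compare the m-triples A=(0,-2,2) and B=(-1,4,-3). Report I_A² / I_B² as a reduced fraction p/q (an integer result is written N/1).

21/1

Shared (l₁,l₂,l₃)=(1,4,5): N and (l;000)² cancel in I_A²/I_B².
A: Δ = 0!·2!·8!/11! = 1/495; Racah Σ t=0..0: t=0:+1/1440 = 1/1440; ⇒ 3j(1 4 5; 0 -2 2)² = 7/165, sgn -1
B: Δ = 0!·2!·8!/11! = 1/495; Racah Σ t=0..0: t=0:+1/80640 = 1/80640; ⇒ 3j(1 4 5; -1 4 -3)² = 1/495, sgn +1
I_A²/I_B² = (7/165)/(1/495) = 21/1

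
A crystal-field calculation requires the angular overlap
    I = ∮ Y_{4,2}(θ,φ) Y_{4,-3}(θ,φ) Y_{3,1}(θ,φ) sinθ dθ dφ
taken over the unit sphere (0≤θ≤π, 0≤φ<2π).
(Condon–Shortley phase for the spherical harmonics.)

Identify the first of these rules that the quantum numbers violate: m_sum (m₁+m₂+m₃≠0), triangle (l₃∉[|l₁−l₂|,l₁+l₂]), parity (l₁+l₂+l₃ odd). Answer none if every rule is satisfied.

parity

Σmᵢ = 0  ✓
l₃∈[|l₁−l₂|,l₁+l₂]=[0,8], have l₃=3  ✓
Σlᵢ = 11 ⇒ odd  ✗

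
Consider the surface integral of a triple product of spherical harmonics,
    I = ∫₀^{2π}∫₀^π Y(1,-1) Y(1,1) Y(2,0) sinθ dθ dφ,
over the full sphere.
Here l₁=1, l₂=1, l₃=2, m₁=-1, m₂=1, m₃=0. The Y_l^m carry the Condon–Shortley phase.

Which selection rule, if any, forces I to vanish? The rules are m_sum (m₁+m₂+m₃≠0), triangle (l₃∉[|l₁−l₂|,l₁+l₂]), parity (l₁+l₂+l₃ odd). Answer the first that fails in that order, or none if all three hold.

none

m₁+m₂+m₃ = -1 + 1 + 0 = 0  ✓
triangle: |1−1|=0 ≤ l₃=2 ≤ 1+1=2  ✓
parity: l₁+l₂+l₃ = 4 is even  ✓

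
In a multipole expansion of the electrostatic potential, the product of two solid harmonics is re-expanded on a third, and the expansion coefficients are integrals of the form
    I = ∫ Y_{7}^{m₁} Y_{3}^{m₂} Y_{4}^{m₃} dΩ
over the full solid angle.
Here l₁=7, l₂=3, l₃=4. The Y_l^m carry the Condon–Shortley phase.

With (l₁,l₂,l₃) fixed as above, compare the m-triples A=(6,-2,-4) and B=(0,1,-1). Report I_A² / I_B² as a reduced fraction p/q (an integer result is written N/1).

l's match ⇒ only the (l;m) 3-j factors differ between A and B.
A: triangle coeff Δ(7,3,4) = 1/45045; Σ_t [1,1]: t=1:−1/4838400 = -1/4838400; (3j)²=1/35 [(7 3 4; 6 -2 -4)], sign=-1
B: triangle coeff Δ(7,3,4) = 1/45045; Σ_t [4,4]: t=4:+1/34560 = 1/34560; (3j)²=7/429 [(7 3 4; 0 1 -1)], sign=-1
I_A²/I_B² = (1/35)/(7/429) = 429/245

429/245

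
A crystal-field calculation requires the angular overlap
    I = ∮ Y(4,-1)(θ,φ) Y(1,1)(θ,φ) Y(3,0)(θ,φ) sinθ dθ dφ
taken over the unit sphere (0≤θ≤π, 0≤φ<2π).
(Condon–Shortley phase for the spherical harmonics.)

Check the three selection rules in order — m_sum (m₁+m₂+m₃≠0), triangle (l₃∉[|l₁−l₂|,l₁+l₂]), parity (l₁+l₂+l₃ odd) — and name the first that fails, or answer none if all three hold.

m₁+m₂+m₃ = -1 + 1 + 0 = 0  ✓
triangle: |4−1|=3 ≤ l₃=3 ≤ 4+1=5  ✓
parity: l₁+l₂+l₃ = 8 is even  ✓

none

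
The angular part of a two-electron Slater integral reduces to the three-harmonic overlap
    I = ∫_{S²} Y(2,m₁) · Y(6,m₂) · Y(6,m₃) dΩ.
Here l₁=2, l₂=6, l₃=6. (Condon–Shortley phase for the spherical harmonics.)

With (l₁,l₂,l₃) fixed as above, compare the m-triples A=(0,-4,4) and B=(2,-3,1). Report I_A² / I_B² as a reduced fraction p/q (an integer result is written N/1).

l's match ⇒ only the (l;m) 3-j factors differ between A and B.
A: triangle coeff Δ(2,6,6) = 1/90090; Σ_t [0,2]: t=0:+1/322560 t=1:−1/362880 t=2:+1/14515200 = 1/2419200; (3j)²=2/5005 [(2 6 6; 0 -4 4)], sign=+1
B: triangle coeff Δ(2,6,6) = 1/90090; Σ_t [0,0]: t=0:+1/120960 = 1/120960; (3j)²=24/1001 [(2 6 6; 2 -3 1)], sign=-1
I_A²/I_B² = (2/5005)/(24/1001) = 1/60

1/60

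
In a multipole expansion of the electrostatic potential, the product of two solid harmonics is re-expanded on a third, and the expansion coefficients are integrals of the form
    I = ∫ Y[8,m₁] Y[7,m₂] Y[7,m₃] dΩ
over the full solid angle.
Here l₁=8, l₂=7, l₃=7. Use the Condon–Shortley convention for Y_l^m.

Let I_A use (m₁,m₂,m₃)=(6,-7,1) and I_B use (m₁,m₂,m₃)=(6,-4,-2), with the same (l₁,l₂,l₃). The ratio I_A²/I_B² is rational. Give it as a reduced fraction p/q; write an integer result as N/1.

8918/2523

l's match ⇒ only the (l;m) 3-j factors differ between A and B.
A: triangle coeff Δ(8,7,7) = 1/22086194130; Σ_t [0,0]: t=0:+1/41803776000 = 1/41803776000; (3j)²=1274/111435 [(8 7 7; 6 -7 1)], sign=+1
B: triangle coeff Δ(8,7,7) = 1/22086194130; Σ_t [0,2]: t=0:+1/2090188800 t=1:−1/1219276800 t=2:+1/6967296000 = -29/146313216000; (3j)²=841/260015 [(8 7 7; 6 -4 -2)], sign=+1
I_A²/I_B² = (1274/111435)/(841/260015) = 8918/2523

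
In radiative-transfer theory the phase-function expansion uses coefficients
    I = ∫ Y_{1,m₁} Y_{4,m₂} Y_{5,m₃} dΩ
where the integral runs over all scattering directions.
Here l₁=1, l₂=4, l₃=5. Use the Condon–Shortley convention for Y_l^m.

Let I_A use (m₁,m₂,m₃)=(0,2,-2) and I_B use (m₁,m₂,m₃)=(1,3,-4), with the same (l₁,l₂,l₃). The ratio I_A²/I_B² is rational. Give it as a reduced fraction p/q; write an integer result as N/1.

7/12

Shared (l₁,l₂,l₃)=(1,4,5): N and (l;000)² cancel in I_A²/I_B².
A: Δ = 0!·2!·8!/11! = 1/495; Racah Σ t=0..0: t=0:+1/1440 = 1/1440; ⇒ 3j(1 4 5; 0 2 -2)² = 7/165, sgn -1
B: Δ = 0!·2!·8!/11! = 1/495; Racah Σ t=0..0: t=0:+1/10080 = 1/10080; ⇒ 3j(1 4 5; 1 3 -4)² = 4/55, sgn -1
I_A²/I_B² = (7/165)/(4/55) = 7/12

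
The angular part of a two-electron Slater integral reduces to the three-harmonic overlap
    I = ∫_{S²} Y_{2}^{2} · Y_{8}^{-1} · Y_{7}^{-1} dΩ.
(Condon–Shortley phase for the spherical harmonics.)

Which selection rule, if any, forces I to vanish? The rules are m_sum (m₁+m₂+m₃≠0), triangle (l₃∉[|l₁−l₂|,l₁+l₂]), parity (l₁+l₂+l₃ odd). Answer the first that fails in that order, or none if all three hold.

parity

azimuthal sum: 2 − 1 − 1 = 0  ✓
6 ≤ 7 ≤ 10 (triangle on l)  ✓
L = 2 + 8 + 7 = 17 (odd)  ✗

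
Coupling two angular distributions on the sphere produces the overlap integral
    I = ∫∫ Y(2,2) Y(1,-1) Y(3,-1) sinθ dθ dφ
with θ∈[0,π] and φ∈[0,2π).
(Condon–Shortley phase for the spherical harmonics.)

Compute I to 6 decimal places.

Checks pass: Σm=0; 6 even; l₃=3∈[1,3].
(2·2+1)(2·1+1)(2·3+1) = 105
Δ: 0! 4! 2! / 7! → 1/105
sum: t=0:+1/4 = 1/4
3j²(2 1 3; 0 0 0) = Δ·Π!·Σ² = 3/35  (sign -1)
sum: t=0:+1/48 = 1/48
3j²(2 1 3; 2 -1 -1) = Δ·Π!·Σ² = 1/105  (sign +1)
combine: 4πI² = 105·3/35·1/105 = 3/35
take √, sign -1: I = -0.08258890

-0.082589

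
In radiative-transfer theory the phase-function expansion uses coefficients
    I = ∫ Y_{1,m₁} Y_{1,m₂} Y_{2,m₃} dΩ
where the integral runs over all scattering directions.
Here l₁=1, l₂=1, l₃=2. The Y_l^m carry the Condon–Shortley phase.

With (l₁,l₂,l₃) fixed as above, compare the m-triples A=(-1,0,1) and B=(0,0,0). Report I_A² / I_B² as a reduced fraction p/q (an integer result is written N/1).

3/4

Shared (l₁,l₂,l₃)=(1,1,2): N and (l;000)² cancel in I_A²/I_B².
A: Δ = 0!·2!·2!/5! = 1/30; Racah Σ t=0..0: t=0:+1/2 = 1/2; ⇒ 3j(1 1 2; -1 0 1)² = 1/10, sgn -1
B: Δ = 0!·2!·2!/5! = 1/30; Racah Σ t=0..0: t=0:+1/1 = 1/1; ⇒ 3j(1 1 2; 0 0 0)² = 2/15, sgn +1
I_A²/I_B² = (1/10)/(2/15) = 3/4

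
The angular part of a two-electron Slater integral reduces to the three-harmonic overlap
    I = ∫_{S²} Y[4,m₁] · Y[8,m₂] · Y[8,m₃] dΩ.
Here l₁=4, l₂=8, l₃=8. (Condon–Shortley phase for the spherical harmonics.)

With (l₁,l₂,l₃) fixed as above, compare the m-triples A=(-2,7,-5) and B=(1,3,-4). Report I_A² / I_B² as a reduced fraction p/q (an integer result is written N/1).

338/189

Shared (l₁,l₂,l₃)=(4,8,8): N and (l;000)² cancel in I_A²/I_B².
A: Δ = 4!·4!·12!/21! = 1/185175900; Racah Σ t=3..4: t=3:−1/17244057600 t=4:+1/3832012800 = 1/4926873600; ⇒ 3j(4 8 8; -2 7 -5)² = 91/5814, sgn -1
B: Δ = 4!·4!·12!/21! = 1/185175900; Racah Σ t=0..3: t=0:+1/5748019200 t=1:−1/174182400 t=2:+1/52254720 t=3:−1/139345920 = 7/1094860800; ⇒ 3j(4 8 8; 1 3 -4)² = 147/16796, sgn +1
I_A²/I_B² = (91/5814)/(147/16796) = 338/189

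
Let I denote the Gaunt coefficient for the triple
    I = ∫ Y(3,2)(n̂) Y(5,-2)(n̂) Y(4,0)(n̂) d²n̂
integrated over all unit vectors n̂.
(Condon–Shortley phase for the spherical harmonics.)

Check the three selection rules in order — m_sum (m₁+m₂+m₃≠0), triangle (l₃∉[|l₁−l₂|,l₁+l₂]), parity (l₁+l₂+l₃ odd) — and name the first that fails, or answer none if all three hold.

m₁+m₂+m₃ = 2 − 2 + 0 = 0  ✓
triangle: |3−5|=2 ≤ l₃=4 ≤ 3+5=8  ✓
parity: l₁+l₂+l₃ = 12 is even  ✓

none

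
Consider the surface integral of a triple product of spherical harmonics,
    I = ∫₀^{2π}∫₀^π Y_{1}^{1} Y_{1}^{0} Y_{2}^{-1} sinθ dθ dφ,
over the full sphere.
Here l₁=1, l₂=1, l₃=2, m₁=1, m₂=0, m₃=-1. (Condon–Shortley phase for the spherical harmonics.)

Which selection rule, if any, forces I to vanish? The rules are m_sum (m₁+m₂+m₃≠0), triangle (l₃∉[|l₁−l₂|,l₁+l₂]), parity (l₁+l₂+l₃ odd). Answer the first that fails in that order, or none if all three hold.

m₁+m₂+m₃ = 1 + 0 − 1 = 0  ✓
triangle: |1−1|=0 ≤ l₃=2 ≤ 1+1=2  ✓
parity: l₁+l₂+l₃ = 4 is even  ✓

none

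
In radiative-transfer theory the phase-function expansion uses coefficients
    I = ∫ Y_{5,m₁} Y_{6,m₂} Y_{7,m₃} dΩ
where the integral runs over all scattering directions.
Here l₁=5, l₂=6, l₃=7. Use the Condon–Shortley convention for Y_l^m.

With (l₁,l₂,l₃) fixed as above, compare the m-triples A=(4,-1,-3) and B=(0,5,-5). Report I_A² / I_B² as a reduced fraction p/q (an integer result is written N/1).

1372/1815

l's match ⇒ only the (l;m) 3-j factors differ between A and B.
A: triangle coeff Δ(5,6,7) = 1/174594420; Σ_t [0,1]: t=0:+1/2073600 t=1:−1/2488320 = 1/12441600; (3j)²=98/138567 [(5 6 7; 4 -1 -3)], sign=+1
B: triangle coeff Δ(5,6,7) = 1/174594420; Σ_t [3,4]: t=3:−1/11612160 t=4:+1/14515200 = -1/58060800; (3j)²=55/58786 [(5 6 7; 0 5 -5)], sign=-1
I_A²/I_B² = (98/138567)/(55/58786) = 1372/1815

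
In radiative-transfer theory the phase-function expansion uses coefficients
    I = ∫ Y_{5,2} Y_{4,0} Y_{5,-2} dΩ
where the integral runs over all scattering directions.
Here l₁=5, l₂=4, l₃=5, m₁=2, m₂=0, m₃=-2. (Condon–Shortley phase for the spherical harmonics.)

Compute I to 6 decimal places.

-0.021700

m-sum 0 ✓  L=14 even ✓  1≤5≤9 ✓
Π(2lᵢ+1) = 11×9×11 = 1089
triangle coeff Δ(5,4,5) = 1/3153150
Σ_t [0,4]: t=0:+1/69120 t=1:−1/1728 t=2:+1/576 t=3:−1/1728 t=4:+1/69120 = 7/11520
(3j)²=2/143 [(5 4 5; 0 0 0)], sign=-1
Σ_t [0,3]: t=0:+1/20736 t=1:−1/1728 t=2:+1/1920 t=3:−1/25920 = -1/20736
(3j)²=1/2574 [(5 4 5; 2 0 -2)], sign=+1
⇒ 4πI² = 1/169
I = (-1)√(1/169/(4π)) = -0.02169960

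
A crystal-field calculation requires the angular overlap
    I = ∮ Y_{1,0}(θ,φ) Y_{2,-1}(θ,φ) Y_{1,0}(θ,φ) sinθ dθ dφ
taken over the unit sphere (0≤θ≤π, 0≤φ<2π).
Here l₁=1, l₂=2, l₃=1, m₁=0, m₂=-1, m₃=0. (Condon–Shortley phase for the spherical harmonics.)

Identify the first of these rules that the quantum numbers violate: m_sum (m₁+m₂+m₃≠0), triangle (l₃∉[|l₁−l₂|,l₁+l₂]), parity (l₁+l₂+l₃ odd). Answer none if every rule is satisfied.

Σmᵢ = -1  ✗
l₃∈[|l₁−l₂|,l₁+l₂]=[1,3], have l₃=1
Σlᵢ = 4 ⇒ even

m_sum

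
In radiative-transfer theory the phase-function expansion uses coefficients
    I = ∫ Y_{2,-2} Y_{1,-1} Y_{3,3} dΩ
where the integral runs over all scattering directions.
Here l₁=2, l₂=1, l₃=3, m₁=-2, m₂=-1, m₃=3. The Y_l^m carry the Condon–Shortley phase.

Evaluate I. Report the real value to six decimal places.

m-sum 0 ✓  L=6 even ✓  1≤3≤3 ✓
Π(2lᵢ+1) = 5×3×7 = 105
triangle coeff Δ(2,1,3) = 1/105
Σ_t [0,0]: t=0:+1/4 = 1/4
(3j)²=3/35 [(2 1 3; 0 0 0)], sign=-1
Σ_t [0,0]: t=0:+1/48 = 1/48
(3j)²=1/7 [(2 1 3; -2 -1 3)], sign=+1
⇒ 4πI² = 9/7
I = (-1)√(9/7/(4π)) = -0.31986543

-0.319865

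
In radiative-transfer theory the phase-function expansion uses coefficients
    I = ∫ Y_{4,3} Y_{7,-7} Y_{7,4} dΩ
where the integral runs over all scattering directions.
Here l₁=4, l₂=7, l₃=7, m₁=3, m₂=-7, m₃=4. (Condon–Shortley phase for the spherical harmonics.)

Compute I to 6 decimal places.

0.102369

m-sum 0 ✓  L=18 even ✓  3≤7≤11 ✓
Π(2lᵢ+1) = 9×15×15 = 2025
triangle coeff Δ(4,7,7) = 1/58198140
Σ_t [0,4]: t=0:+1/17418240 t=1:−1/622080 t=2:+1/230400 t=3:−1/622080 t=4:+1/17418240 = 1/806400
(3j)²=2268/230945 [(4 7 7; 0 0 0)], sign=-1
Σ_t [0,0]: t=0:+1/522547200 = 1/522547200
(3j)²=77/11628 [(4 7 7; 3 -7 4)], sign=-1
⇒ 4πI² = 178605/1356277
I = (+1)√(178605/1356277/(4π)) = 0.10236881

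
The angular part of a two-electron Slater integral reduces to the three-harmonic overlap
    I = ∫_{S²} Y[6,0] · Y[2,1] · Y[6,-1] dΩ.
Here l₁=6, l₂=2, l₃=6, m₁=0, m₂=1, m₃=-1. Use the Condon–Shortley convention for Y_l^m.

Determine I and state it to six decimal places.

-0.030344

m-sum 0 ✓  L=14 even ✓  4≤6≤8 ✓
Π(2lᵢ+1) = 13×5×13 = 845
triangle coeff Δ(6,2,6) = 1/90090
Σ_t [0,2]: t=0:+1/69120 t=1:−1/14400 t=2:+1/69120 = -7/172800
(3j)²=14/715 [(6 2 6; 0 0 0)], sign=-1
Σ_t [1,2]: t=1:−1/28800 t=2:+1/34560 = -1/172800
(3j)²=1/1430 [(6 2 6; 0 1 -1)], sign=+1
⇒ 4πI² = 7/605
I = (-1)√(7/605/(4π)) = -0.03034355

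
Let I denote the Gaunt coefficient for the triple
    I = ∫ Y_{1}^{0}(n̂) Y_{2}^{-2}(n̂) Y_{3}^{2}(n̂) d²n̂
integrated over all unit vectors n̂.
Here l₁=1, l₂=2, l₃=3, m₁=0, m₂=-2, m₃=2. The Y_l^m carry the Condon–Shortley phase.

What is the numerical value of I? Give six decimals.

0.184674

Checks pass: Σm=0; 6 even; l₃=3∈[1,3].
(2·1+1)(2·2+1)(2·3+1) = 105
Δ: 0! 2! 4! / 7! → 1/105
sum: t=0:+1/4 = 1/4
3j²(1 2 3; 0 0 0) = Δ·Π!·Σ² = 3/35  (sign -1)
sum: t=0:+1/24 = 1/24
3j²(1 2 3; 0 -2 2) = Δ·Π!·Σ² = 1/21  (sign -1)
combine: 4πI² = 105·3/35·1/21 = 3/7
take √, sign +1: I = 0.18467439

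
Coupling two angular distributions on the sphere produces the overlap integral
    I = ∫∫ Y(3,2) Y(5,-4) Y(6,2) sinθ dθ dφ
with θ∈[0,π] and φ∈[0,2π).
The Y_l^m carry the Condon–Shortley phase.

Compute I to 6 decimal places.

m-sum 0 ✓  L=14 even ✓  2≤6≤8 ✓
Π(2lᵢ+1) = 7×11×13 = 1001
triangle coeff Δ(3,5,6) = 1/675675
Σ_t [0,2]: t=0:+1/8640 t=1:−1/2304 t=2:+1/8640 = -7/34560
(3j)²=7/429 [(3 5 6; 0 0 0)], sign=-1
Σ_t [0,1]: t=0:+1/60480 t=1:−1/967680 = 1/64512
(3j)²=15/1001 [(3 5 6; 2 -4 2)], sign=+1
⇒ 4πI² = 35/143
I = (-1)√(35/143/(4π)) = -0.13956004

-0.139560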